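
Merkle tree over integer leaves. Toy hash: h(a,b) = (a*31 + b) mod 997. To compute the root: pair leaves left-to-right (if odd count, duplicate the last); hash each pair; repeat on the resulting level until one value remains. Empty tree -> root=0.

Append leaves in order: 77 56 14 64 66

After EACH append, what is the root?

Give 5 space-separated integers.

Answer: 77 449 409 459 59

Derivation:
After append 77 (leaves=[77]):
  L0: [77]
  root=77
After append 56 (leaves=[77, 56]):
  L0: [77, 56]
  L1: h(77,56)=(77*31+56)%997=449 -> [449]
  root=449
After append 14 (leaves=[77, 56, 14]):
  L0: [77, 56, 14]
  L1: h(77,56)=(77*31+56)%997=449 h(14,14)=(14*31+14)%997=448 -> [449, 448]
  L2: h(449,448)=(449*31+448)%997=409 -> [409]
  root=409
After append 64 (leaves=[77, 56, 14, 64]):
  L0: [77, 56, 14, 64]
  L1: h(77,56)=(77*31+56)%997=449 h(14,64)=(14*31+64)%997=498 -> [449, 498]
  L2: h(449,498)=(449*31+498)%997=459 -> [459]
  root=459
After append 66 (leaves=[77, 56, 14, 64, 66]):
  L0: [77, 56, 14, 64, 66]
  L1: h(77,56)=(77*31+56)%997=449 h(14,64)=(14*31+64)%997=498 h(66,66)=(66*31+66)%997=118 -> [449, 498, 118]
  L2: h(449,498)=(449*31+498)%997=459 h(118,118)=(118*31+118)%997=785 -> [459, 785]
  L3: h(459,785)=(459*31+785)%997=59 -> [59]
  root=59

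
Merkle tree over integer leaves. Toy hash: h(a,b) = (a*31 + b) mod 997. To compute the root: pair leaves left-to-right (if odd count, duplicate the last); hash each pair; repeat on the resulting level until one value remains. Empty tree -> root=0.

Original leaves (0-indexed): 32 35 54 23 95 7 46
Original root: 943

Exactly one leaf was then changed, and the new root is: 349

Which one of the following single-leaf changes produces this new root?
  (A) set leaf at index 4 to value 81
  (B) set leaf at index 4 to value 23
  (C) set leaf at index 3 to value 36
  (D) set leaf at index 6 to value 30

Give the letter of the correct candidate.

Original leaves: [32, 35, 54, 23, 95, 7, 46]
Target new root: 349
Try each candidate change and compute the resulting root:
Candidate A: set leaf[4] = 81 -> leaves = [32, 35, 54, 23, 81, 7, 46]
  L0: [32, 35, 54, 23, 81, 7, 46]
  L1: h(32,35)=(32*31+35)%997=30 h(54,23)=(54*31+23)%997=700 h(81,7)=(81*31+7)%997=524 h(46,46)=(46*31+46)%997=475 -> [30, 700, 524, 475]
  L2: h(30,700)=(30*31+700)%997=633 h(524,475)=(524*31+475)%997=767 -> [633, 767]
  L3: h(633,767)=(633*31+767)%997=450 -> [450]
  root = 450 != target 349
Candidate B: set leaf[4] = 23 -> leaves = [32, 35, 54, 23, 23, 7, 46]
  L0: [32, 35, 54, 23, 23, 7, 46]
  L1: h(32,35)=(32*31+35)%997=30 h(54,23)=(54*31+23)%997=700 h(23,7)=(23*31+7)%997=720 h(46,46)=(46*31+46)%997=475 -> [30, 700, 720, 475]
  L2: h(30,700)=(30*31+700)%997=633 h(720,475)=(720*31+475)%997=861 -> [633, 861]
  L3: h(633,861)=(633*31+861)%997=544 -> [544]
  root = 544 != target 349
Candidate C: set leaf[3] = 36 -> leaves = [32, 35, 54, 36, 95, 7, 46]
  L0: [32, 35, 54, 36, 95, 7, 46]
  L1: h(32,35)=(32*31+35)%997=30 h(54,36)=(54*31+36)%997=713 h(95,7)=(95*31+7)%997=958 h(46,46)=(46*31+46)%997=475 -> [30, 713, 958, 475]
  L2: h(30,713)=(30*31+713)%997=646 h(958,475)=(958*31+475)%997=263 -> [646, 263]
  L3: h(646,263)=(646*31+263)%997=349 -> [349]
  root = 349 == target 349  ** MATCH **
Candidate D: set leaf[6] = 30 -> leaves = [32, 35, 54, 23, 95, 7, 30]
  L0: [32, 35, 54, 23, 95, 7, 30]
  L1: h(32,35)=(32*31+35)%997=30 h(54,23)=(54*31+23)%997=700 h(95,7)=(95*31+7)%997=958 h(30,30)=(30*31+30)%997=960 -> [30, 700, 958, 960]
  L2: h(30,700)=(30*31+700)%997=633 h(958,960)=(958*31+960)%997=748 -> [633, 748]
  L3: h(633,748)=(633*31+748)%997=431 -> [431]
  root = 431 != target 349
Candidate C produces the target root.

Answer: C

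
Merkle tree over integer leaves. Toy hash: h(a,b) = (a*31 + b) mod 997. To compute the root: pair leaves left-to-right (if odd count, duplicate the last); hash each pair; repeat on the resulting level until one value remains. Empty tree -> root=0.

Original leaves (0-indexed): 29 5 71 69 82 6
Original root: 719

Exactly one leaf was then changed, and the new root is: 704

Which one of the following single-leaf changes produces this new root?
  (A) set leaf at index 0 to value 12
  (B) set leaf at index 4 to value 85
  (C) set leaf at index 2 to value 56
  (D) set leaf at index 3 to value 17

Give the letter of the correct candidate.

Answer: B

Derivation:
Original leaves: [29, 5, 71, 69, 82, 6]
Target new root: 704
Try each candidate change and compute the resulting root:
Candidate A: set leaf[0] = 12 -> leaves = [12, 5, 71, 69, 82, 6]
  L0: [12, 5, 71, 69, 82, 6]
  L1: h(12,5)=(12*31+5)%997=377 h(71,69)=(71*31+69)%997=276 h(82,6)=(82*31+6)%997=554 -> [377, 276, 554]
  L2: h(377,276)=(377*31+276)%997=996 h(554,554)=(554*31+554)%997=779 -> [996, 779]
  L3: h(996,779)=(996*31+779)%997=748 -> [748]
  root = 748 != target 704
Candidate B: set leaf[4] = 85 -> leaves = [29, 5, 71, 69, 85, 6]
  L0: [29, 5, 71, 69, 85, 6]
  L1: h(29,5)=(29*31+5)%997=904 h(71,69)=(71*31+69)%997=276 h(85,6)=(85*31+6)%997=647 -> [904, 276, 647]
  L2: h(904,276)=(904*31+276)%997=384 h(647,647)=(647*31+647)%997=764 -> [384, 764]
  L3: h(384,764)=(384*31+764)%997=704 -> [704]
  root = 704 == target 704  ** MATCH **
Candidate C: set leaf[2] = 56 -> leaves = [29, 5, 56, 69, 82, 6]
  L0: [29, 5, 56, 69, 82, 6]
  L1: h(29,5)=(29*31+5)%997=904 h(56,69)=(56*31+69)%997=808 h(82,6)=(82*31+6)%997=554 -> [904, 808, 554]
  L2: h(904,808)=(904*31+808)%997=916 h(554,554)=(554*31+554)%997=779 -> [916, 779]
  L3: h(916,779)=(916*31+779)%997=262 -> [262]
  root = 262 != target 704
Candidate D: set leaf[3] = 17 -> leaves = [29, 5, 71, 17, 82, 6]
  L0: [29, 5, 71, 17, 82, 6]
  L1: h(29,5)=(29*31+5)%997=904 h(71,17)=(71*31+17)%997=224 h(82,6)=(82*31+6)%997=554 -> [904, 224, 554]
  L2: h(904,224)=(904*31+224)%997=332 h(554,554)=(554*31+554)%997=779 -> [332, 779]
  L3: h(332,779)=(332*31+779)%997=104 -> [104]
  root = 104 != target 704
Candidate B produces the target root.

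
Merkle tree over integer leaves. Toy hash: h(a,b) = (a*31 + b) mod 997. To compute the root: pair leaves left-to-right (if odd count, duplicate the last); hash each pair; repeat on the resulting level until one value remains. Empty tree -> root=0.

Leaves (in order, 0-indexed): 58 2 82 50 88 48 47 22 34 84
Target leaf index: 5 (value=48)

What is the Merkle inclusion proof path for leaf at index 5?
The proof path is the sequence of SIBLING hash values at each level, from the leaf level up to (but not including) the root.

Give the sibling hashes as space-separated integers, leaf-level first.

L0 (leaves): [58, 2, 82, 50, 88, 48, 47, 22, 34, 84], target index=5
L1: h(58,2)=(58*31+2)%997=803 [pair 0] h(82,50)=(82*31+50)%997=598 [pair 1] h(88,48)=(88*31+48)%997=782 [pair 2] h(47,22)=(47*31+22)%997=482 [pair 3] h(34,84)=(34*31+84)%997=141 [pair 4] -> [803, 598, 782, 482, 141]
  Sibling for proof at L0: 88
L2: h(803,598)=(803*31+598)%997=566 [pair 0] h(782,482)=(782*31+482)%997=796 [pair 1] h(141,141)=(141*31+141)%997=524 [pair 2] -> [566, 796, 524]
  Sibling for proof at L1: 482
L3: h(566,796)=(566*31+796)%997=396 [pair 0] h(524,524)=(524*31+524)%997=816 [pair 1] -> [396, 816]
  Sibling for proof at L2: 566
L4: h(396,816)=(396*31+816)%997=131 [pair 0] -> [131]
  Sibling for proof at L3: 816
Root: 131
Proof path (sibling hashes from leaf to root): [88, 482, 566, 816]

Answer: 88 482 566 816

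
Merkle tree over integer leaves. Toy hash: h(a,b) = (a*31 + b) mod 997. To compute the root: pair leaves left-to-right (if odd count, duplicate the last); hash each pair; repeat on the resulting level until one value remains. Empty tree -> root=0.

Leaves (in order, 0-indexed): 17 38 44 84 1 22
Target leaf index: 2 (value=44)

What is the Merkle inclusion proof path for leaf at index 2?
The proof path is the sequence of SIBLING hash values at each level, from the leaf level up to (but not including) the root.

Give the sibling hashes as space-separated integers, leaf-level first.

L0 (leaves): [17, 38, 44, 84, 1, 22], target index=2
L1: h(17,38)=(17*31+38)%997=565 [pair 0] h(44,84)=(44*31+84)%997=451 [pair 1] h(1,22)=(1*31+22)%997=53 [pair 2] -> [565, 451, 53]
  Sibling for proof at L0: 84
L2: h(565,451)=(565*31+451)%997=20 [pair 0] h(53,53)=(53*31+53)%997=699 [pair 1] -> [20, 699]
  Sibling for proof at L1: 565
L3: h(20,699)=(20*31+699)%997=322 [pair 0] -> [322]
  Sibling for proof at L2: 699
Root: 322
Proof path (sibling hashes from leaf to root): [84, 565, 699]

Answer: 84 565 699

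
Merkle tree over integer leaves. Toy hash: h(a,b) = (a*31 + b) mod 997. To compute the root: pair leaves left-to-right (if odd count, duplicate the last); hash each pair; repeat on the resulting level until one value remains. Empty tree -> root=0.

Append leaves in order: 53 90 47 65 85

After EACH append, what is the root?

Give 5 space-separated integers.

After append 53 (leaves=[53]):
  L0: [53]
  root=53
After append 90 (leaves=[53, 90]):
  L0: [53, 90]
  L1: h(53,90)=(53*31+90)%997=736 -> [736]
  root=736
After append 47 (leaves=[53, 90, 47]):
  L0: [53, 90, 47]
  L1: h(53,90)=(53*31+90)%997=736 h(47,47)=(47*31+47)%997=507 -> [736, 507]
  L2: h(736,507)=(736*31+507)%997=392 -> [392]
  root=392
After append 65 (leaves=[53, 90, 47, 65]):
  L0: [53, 90, 47, 65]
  L1: h(53,90)=(53*31+90)%997=736 h(47,65)=(47*31+65)%997=525 -> [736, 525]
  L2: h(736,525)=(736*31+525)%997=410 -> [410]
  root=410
After append 85 (leaves=[53, 90, 47, 65, 85]):
  L0: [53, 90, 47, 65, 85]
  L1: h(53,90)=(53*31+90)%997=736 h(47,65)=(47*31+65)%997=525 h(85,85)=(85*31+85)%997=726 -> [736, 525, 726]
  L2: h(736,525)=(736*31+525)%997=410 h(726,726)=(726*31+726)%997=301 -> [410, 301]
  L3: h(410,301)=(410*31+301)%997=50 -> [50]
  root=50

Answer: 53 736 392 410 50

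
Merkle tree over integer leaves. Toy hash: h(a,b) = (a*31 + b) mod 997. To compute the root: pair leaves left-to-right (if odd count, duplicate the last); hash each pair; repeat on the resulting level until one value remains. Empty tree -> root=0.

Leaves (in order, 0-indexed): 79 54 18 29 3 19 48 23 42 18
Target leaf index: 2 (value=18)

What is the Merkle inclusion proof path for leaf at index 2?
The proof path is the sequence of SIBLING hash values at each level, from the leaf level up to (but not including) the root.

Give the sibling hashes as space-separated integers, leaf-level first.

Answer: 29 509 995 745

Derivation:
L0 (leaves): [79, 54, 18, 29, 3, 19, 48, 23, 42, 18], target index=2
L1: h(79,54)=(79*31+54)%997=509 [pair 0] h(18,29)=(18*31+29)%997=587 [pair 1] h(3,19)=(3*31+19)%997=112 [pair 2] h(48,23)=(48*31+23)%997=514 [pair 3] h(42,18)=(42*31+18)%997=323 [pair 4] -> [509, 587, 112, 514, 323]
  Sibling for proof at L0: 29
L2: h(509,587)=(509*31+587)%997=414 [pair 0] h(112,514)=(112*31+514)%997=995 [pair 1] h(323,323)=(323*31+323)%997=366 [pair 2] -> [414, 995, 366]
  Sibling for proof at L1: 509
L3: h(414,995)=(414*31+995)%997=868 [pair 0] h(366,366)=(366*31+366)%997=745 [pair 1] -> [868, 745]
  Sibling for proof at L2: 995
L4: h(868,745)=(868*31+745)%997=734 [pair 0] -> [734]
  Sibling for proof at L3: 745
Root: 734
Proof path (sibling hashes from leaf to root): [29, 509, 995, 745]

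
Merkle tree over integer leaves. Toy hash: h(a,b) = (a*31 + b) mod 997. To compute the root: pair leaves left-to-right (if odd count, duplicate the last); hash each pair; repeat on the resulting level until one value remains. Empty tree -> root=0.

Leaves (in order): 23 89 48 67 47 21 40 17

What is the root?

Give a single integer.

Answer: 606

Derivation:
L0: [23, 89, 48, 67, 47, 21, 40, 17]
L1: h(23,89)=(23*31+89)%997=802 h(48,67)=(48*31+67)%997=558 h(47,21)=(47*31+21)%997=481 h(40,17)=(40*31+17)%997=260 -> [802, 558, 481, 260]
L2: h(802,558)=(802*31+558)%997=495 h(481,260)=(481*31+260)%997=216 -> [495, 216]
L3: h(495,216)=(495*31+216)%997=606 -> [606]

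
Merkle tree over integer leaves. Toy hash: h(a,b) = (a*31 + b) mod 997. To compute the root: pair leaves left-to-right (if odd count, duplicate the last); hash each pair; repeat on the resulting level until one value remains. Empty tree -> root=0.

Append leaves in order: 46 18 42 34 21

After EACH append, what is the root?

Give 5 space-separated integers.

Answer: 46 447 246 238 966

Derivation:
After append 46 (leaves=[46]):
  L0: [46]
  root=46
After append 18 (leaves=[46, 18]):
  L0: [46, 18]
  L1: h(46,18)=(46*31+18)%997=447 -> [447]
  root=447
After append 42 (leaves=[46, 18, 42]):
  L0: [46, 18, 42]
  L1: h(46,18)=(46*31+18)%997=447 h(42,42)=(42*31+42)%997=347 -> [447, 347]
  L2: h(447,347)=(447*31+347)%997=246 -> [246]
  root=246
After append 34 (leaves=[46, 18, 42, 34]):
  L0: [46, 18, 42, 34]
  L1: h(46,18)=(46*31+18)%997=447 h(42,34)=(42*31+34)%997=339 -> [447, 339]
  L2: h(447,339)=(447*31+339)%997=238 -> [238]
  root=238
After append 21 (leaves=[46, 18, 42, 34, 21]):
  L0: [46, 18, 42, 34, 21]
  L1: h(46,18)=(46*31+18)%997=447 h(42,34)=(42*31+34)%997=339 h(21,21)=(21*31+21)%997=672 -> [447, 339, 672]
  L2: h(447,339)=(447*31+339)%997=238 h(672,672)=(672*31+672)%997=567 -> [238, 567]
  L3: h(238,567)=(238*31+567)%997=966 -> [966]
  root=966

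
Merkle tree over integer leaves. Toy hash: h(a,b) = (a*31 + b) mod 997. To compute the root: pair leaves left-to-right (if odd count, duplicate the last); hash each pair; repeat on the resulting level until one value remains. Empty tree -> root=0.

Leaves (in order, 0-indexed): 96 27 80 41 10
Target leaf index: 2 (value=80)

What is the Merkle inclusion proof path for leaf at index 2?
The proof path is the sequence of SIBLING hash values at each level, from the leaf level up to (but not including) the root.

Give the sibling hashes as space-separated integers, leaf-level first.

L0 (leaves): [96, 27, 80, 41, 10], target index=2
L1: h(96,27)=(96*31+27)%997=12 [pair 0] h(80,41)=(80*31+41)%997=527 [pair 1] h(10,10)=(10*31+10)%997=320 [pair 2] -> [12, 527, 320]
  Sibling for proof at L0: 41
L2: h(12,527)=(12*31+527)%997=899 [pair 0] h(320,320)=(320*31+320)%997=270 [pair 1] -> [899, 270]
  Sibling for proof at L1: 12
L3: h(899,270)=(899*31+270)%997=223 [pair 0] -> [223]
  Sibling for proof at L2: 270
Root: 223
Proof path (sibling hashes from leaf to root): [41, 12, 270]

Answer: 41 12 270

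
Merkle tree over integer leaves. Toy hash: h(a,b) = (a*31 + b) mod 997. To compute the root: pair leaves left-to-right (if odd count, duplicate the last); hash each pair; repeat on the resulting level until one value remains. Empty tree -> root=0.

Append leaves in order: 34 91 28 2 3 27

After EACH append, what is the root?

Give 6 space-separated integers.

After append 34 (leaves=[34]):
  L0: [34]
  root=34
After append 91 (leaves=[34, 91]):
  L0: [34, 91]
  L1: h(34,91)=(34*31+91)%997=148 -> [148]
  root=148
After append 28 (leaves=[34, 91, 28]):
  L0: [34, 91, 28]
  L1: h(34,91)=(34*31+91)%997=148 h(28,28)=(28*31+28)%997=896 -> [148, 896]
  L2: h(148,896)=(148*31+896)%997=499 -> [499]
  root=499
After append 2 (leaves=[34, 91, 28, 2]):
  L0: [34, 91, 28, 2]
  L1: h(34,91)=(34*31+91)%997=148 h(28,2)=(28*31+2)%997=870 -> [148, 870]
  L2: h(148,870)=(148*31+870)%997=473 -> [473]
  root=473
After append 3 (leaves=[34, 91, 28, 2, 3]):
  L0: [34, 91, 28, 2, 3]
  L1: h(34,91)=(34*31+91)%997=148 h(28,2)=(28*31+2)%997=870 h(3,3)=(3*31+3)%997=96 -> [148, 870, 96]
  L2: h(148,870)=(148*31+870)%997=473 h(96,96)=(96*31+96)%997=81 -> [473, 81]
  L3: h(473,81)=(473*31+81)%997=786 -> [786]
  root=786
After append 27 (leaves=[34, 91, 28, 2, 3, 27]):
  L0: [34, 91, 28, 2, 3, 27]
  L1: h(34,91)=(34*31+91)%997=148 h(28,2)=(28*31+2)%997=870 h(3,27)=(3*31+27)%997=120 -> [148, 870, 120]
  L2: h(148,870)=(148*31+870)%997=473 h(120,120)=(120*31+120)%997=849 -> [473, 849]
  L3: h(473,849)=(473*31+849)%997=557 -> [557]
  root=557

Answer: 34 148 499 473 786 557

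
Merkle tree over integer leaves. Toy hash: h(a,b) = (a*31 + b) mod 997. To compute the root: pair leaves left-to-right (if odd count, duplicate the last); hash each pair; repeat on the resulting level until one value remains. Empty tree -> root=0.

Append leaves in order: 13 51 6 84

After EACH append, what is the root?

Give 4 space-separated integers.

Answer: 13 454 308 386

Derivation:
After append 13 (leaves=[13]):
  L0: [13]
  root=13
After append 51 (leaves=[13, 51]):
  L0: [13, 51]
  L1: h(13,51)=(13*31+51)%997=454 -> [454]
  root=454
After append 6 (leaves=[13, 51, 6]):
  L0: [13, 51, 6]
  L1: h(13,51)=(13*31+51)%997=454 h(6,6)=(6*31+6)%997=192 -> [454, 192]
  L2: h(454,192)=(454*31+192)%997=308 -> [308]
  root=308
After append 84 (leaves=[13, 51, 6, 84]):
  L0: [13, 51, 6, 84]
  L1: h(13,51)=(13*31+51)%997=454 h(6,84)=(6*31+84)%997=270 -> [454, 270]
  L2: h(454,270)=(454*31+270)%997=386 -> [386]
  root=386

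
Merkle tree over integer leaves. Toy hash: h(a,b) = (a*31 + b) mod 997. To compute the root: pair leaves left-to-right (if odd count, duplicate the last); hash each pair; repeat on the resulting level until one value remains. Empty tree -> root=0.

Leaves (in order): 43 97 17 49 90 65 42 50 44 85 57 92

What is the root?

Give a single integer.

Answer: 866

Derivation:
L0: [43, 97, 17, 49, 90, 65, 42, 50, 44, 85, 57, 92]
L1: h(43,97)=(43*31+97)%997=433 h(17,49)=(17*31+49)%997=576 h(90,65)=(90*31+65)%997=861 h(42,50)=(42*31+50)%997=355 h(44,85)=(44*31+85)%997=452 h(57,92)=(57*31+92)%997=862 -> [433, 576, 861, 355, 452, 862]
L2: h(433,576)=(433*31+576)%997=41 h(861,355)=(861*31+355)%997=127 h(452,862)=(452*31+862)%997=916 -> [41, 127, 916]
L3: h(41,127)=(41*31+127)%997=401 h(916,916)=(916*31+916)%997=399 -> [401, 399]
L4: h(401,399)=(401*31+399)%997=866 -> [866]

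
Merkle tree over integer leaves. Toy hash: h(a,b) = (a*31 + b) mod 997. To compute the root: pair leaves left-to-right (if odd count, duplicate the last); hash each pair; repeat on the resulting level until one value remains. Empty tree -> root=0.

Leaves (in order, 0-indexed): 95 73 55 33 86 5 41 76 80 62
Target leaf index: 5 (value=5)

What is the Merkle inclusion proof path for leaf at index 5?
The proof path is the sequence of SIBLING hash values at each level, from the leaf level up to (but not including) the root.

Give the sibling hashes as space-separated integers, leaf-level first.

Answer: 86 350 581 838

Derivation:
L0 (leaves): [95, 73, 55, 33, 86, 5, 41, 76, 80, 62], target index=5
L1: h(95,73)=(95*31+73)%997=27 [pair 0] h(55,33)=(55*31+33)%997=741 [pair 1] h(86,5)=(86*31+5)%997=677 [pair 2] h(41,76)=(41*31+76)%997=350 [pair 3] h(80,62)=(80*31+62)%997=548 [pair 4] -> [27, 741, 677, 350, 548]
  Sibling for proof at L0: 86
L2: h(27,741)=(27*31+741)%997=581 [pair 0] h(677,350)=(677*31+350)%997=400 [pair 1] h(548,548)=(548*31+548)%997=587 [pair 2] -> [581, 400, 587]
  Sibling for proof at L1: 350
L3: h(581,400)=(581*31+400)%997=465 [pair 0] h(587,587)=(587*31+587)%997=838 [pair 1] -> [465, 838]
  Sibling for proof at L2: 581
L4: h(465,838)=(465*31+838)%997=298 [pair 0] -> [298]
  Sibling for proof at L3: 838
Root: 298
Proof path (sibling hashes from leaf to root): [86, 350, 581, 838]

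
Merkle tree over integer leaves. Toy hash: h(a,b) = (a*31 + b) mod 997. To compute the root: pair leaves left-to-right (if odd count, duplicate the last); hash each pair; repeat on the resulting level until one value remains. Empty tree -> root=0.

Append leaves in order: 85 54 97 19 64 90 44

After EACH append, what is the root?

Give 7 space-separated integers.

After append 85 (leaves=[85]):
  L0: [85]
  root=85
After append 54 (leaves=[85, 54]):
  L0: [85, 54]
  L1: h(85,54)=(85*31+54)%997=695 -> [695]
  root=695
After append 97 (leaves=[85, 54, 97]):
  L0: [85, 54, 97]
  L1: h(85,54)=(85*31+54)%997=695 h(97,97)=(97*31+97)%997=113 -> [695, 113]
  L2: h(695,113)=(695*31+113)%997=721 -> [721]
  root=721
After append 19 (leaves=[85, 54, 97, 19]):
  L0: [85, 54, 97, 19]
  L1: h(85,54)=(85*31+54)%997=695 h(97,19)=(97*31+19)%997=35 -> [695, 35]
  L2: h(695,35)=(695*31+35)%997=643 -> [643]
  root=643
After append 64 (leaves=[85, 54, 97, 19, 64]):
  L0: [85, 54, 97, 19, 64]
  L1: h(85,54)=(85*31+54)%997=695 h(97,19)=(97*31+19)%997=35 h(64,64)=(64*31+64)%997=54 -> [695, 35, 54]
  L2: h(695,35)=(695*31+35)%997=643 h(54,54)=(54*31+54)%997=731 -> [643, 731]
  L3: h(643,731)=(643*31+731)%997=724 -> [724]
  root=724
After append 90 (leaves=[85, 54, 97, 19, 64, 90]):
  L0: [85, 54, 97, 19, 64, 90]
  L1: h(85,54)=(85*31+54)%997=695 h(97,19)=(97*31+19)%997=35 h(64,90)=(64*31+90)%997=80 -> [695, 35, 80]
  L2: h(695,35)=(695*31+35)%997=643 h(80,80)=(80*31+80)%997=566 -> [643, 566]
  L3: h(643,566)=(643*31+566)%997=559 -> [559]
  root=559
After append 44 (leaves=[85, 54, 97, 19, 64, 90, 44]):
  L0: [85, 54, 97, 19, 64, 90, 44]
  L1: h(85,54)=(85*31+54)%997=695 h(97,19)=(97*31+19)%997=35 h(64,90)=(64*31+90)%997=80 h(44,44)=(44*31+44)%997=411 -> [695, 35, 80, 411]
  L2: h(695,35)=(695*31+35)%997=643 h(80,411)=(80*31+411)%997=897 -> [643, 897]
  L3: h(643,897)=(643*31+897)%997=890 -> [890]
  root=890

Answer: 85 695 721 643 724 559 890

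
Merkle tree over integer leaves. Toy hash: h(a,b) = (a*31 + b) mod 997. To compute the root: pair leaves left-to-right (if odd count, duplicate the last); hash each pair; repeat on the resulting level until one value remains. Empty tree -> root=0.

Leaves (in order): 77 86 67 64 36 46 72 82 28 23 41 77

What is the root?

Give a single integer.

Answer: 308

Derivation:
L0: [77, 86, 67, 64, 36, 46, 72, 82, 28, 23, 41, 77]
L1: h(77,86)=(77*31+86)%997=479 h(67,64)=(67*31+64)%997=147 h(36,46)=(36*31+46)%997=165 h(72,82)=(72*31+82)%997=320 h(28,23)=(28*31+23)%997=891 h(41,77)=(41*31+77)%997=351 -> [479, 147, 165, 320, 891, 351]
L2: h(479,147)=(479*31+147)%997=41 h(165,320)=(165*31+320)%997=450 h(891,351)=(891*31+351)%997=56 -> [41, 450, 56]
L3: h(41,450)=(41*31+450)%997=724 h(56,56)=(56*31+56)%997=795 -> [724, 795]
L4: h(724,795)=(724*31+795)%997=308 -> [308]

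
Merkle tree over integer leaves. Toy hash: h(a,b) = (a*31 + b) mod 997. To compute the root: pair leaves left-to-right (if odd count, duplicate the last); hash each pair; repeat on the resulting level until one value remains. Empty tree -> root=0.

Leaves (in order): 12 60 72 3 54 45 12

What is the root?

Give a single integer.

Answer: 727

Derivation:
L0: [12, 60, 72, 3, 54, 45, 12]
L1: h(12,60)=(12*31+60)%997=432 h(72,3)=(72*31+3)%997=241 h(54,45)=(54*31+45)%997=722 h(12,12)=(12*31+12)%997=384 -> [432, 241, 722, 384]
L2: h(432,241)=(432*31+241)%997=672 h(722,384)=(722*31+384)%997=832 -> [672, 832]
L3: h(672,832)=(672*31+832)%997=727 -> [727]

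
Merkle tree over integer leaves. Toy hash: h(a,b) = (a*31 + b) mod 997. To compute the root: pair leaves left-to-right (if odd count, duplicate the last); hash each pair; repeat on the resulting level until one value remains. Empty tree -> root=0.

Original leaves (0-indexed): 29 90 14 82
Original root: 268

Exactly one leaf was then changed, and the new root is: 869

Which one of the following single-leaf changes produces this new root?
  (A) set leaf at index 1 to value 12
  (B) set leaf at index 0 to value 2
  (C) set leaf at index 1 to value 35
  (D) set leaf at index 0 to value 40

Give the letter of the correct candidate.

Original leaves: [29, 90, 14, 82]
Target new root: 869
Try each candidate change and compute the resulting root:
Candidate A: set leaf[1] = 12 -> leaves = [29, 12, 14, 82]
  L0: [29, 12, 14, 82]
  L1: h(29,12)=(29*31+12)%997=911 h(14,82)=(14*31+82)%997=516 -> [911, 516]
  L2: h(911,516)=(911*31+516)%997=841 -> [841]
  root = 841 != target 869
Candidate B: set leaf[0] = 2 -> leaves = [2, 90, 14, 82]
  L0: [2, 90, 14, 82]
  L1: h(2,90)=(2*31+90)%997=152 h(14,82)=(14*31+82)%997=516 -> [152, 516]
  L2: h(152,516)=(152*31+516)%997=243 -> [243]
  root = 243 != target 869
Candidate C: set leaf[1] = 35 -> leaves = [29, 35, 14, 82]
  L0: [29, 35, 14, 82]
  L1: h(29,35)=(29*31+35)%997=934 h(14,82)=(14*31+82)%997=516 -> [934, 516]
  L2: h(934,516)=(934*31+516)%997=557 -> [557]
  root = 557 != target 869
Candidate D: set leaf[0] = 40 -> leaves = [40, 90, 14, 82]
  L0: [40, 90, 14, 82]
  L1: h(40,90)=(40*31+90)%997=333 h(14,82)=(14*31+82)%997=516 -> [333, 516]
  L2: h(333,516)=(333*31+516)%997=869 -> [869]
  root = 869 == target 869  ** MATCH **
Candidate D produces the target root.

Answer: D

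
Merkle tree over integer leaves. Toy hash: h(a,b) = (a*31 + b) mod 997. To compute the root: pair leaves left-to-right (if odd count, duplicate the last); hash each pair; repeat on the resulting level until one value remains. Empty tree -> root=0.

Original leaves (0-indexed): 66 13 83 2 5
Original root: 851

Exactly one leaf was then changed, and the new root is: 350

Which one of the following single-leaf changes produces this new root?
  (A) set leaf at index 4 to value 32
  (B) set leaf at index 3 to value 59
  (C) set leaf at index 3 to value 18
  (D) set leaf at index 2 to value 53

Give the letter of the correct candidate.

Answer: C

Derivation:
Original leaves: [66, 13, 83, 2, 5]
Target new root: 350
Try each candidate change and compute the resulting root:
Candidate A: set leaf[4] = 32 -> leaves = [66, 13, 83, 2, 32]
  L0: [66, 13, 83, 2, 32]
  L1: h(66,13)=(66*31+13)%997=65 h(83,2)=(83*31+2)%997=581 h(32,32)=(32*31+32)%997=27 -> [65, 581, 27]
  L2: h(65,581)=(65*31+581)%997=602 h(27,27)=(27*31+27)%997=864 -> [602, 864]
  L3: h(602,864)=(602*31+864)%997=583 -> [583]
  root = 583 != target 350
Candidate B: set leaf[3] = 59 -> leaves = [66, 13, 83, 59, 5]
  L0: [66, 13, 83, 59, 5]
  L1: h(66,13)=(66*31+13)%997=65 h(83,59)=(83*31+59)%997=638 h(5,5)=(5*31+5)%997=160 -> [65, 638, 160]
  L2: h(65,638)=(65*31+638)%997=659 h(160,160)=(160*31+160)%997=135 -> [659, 135]
  L3: h(659,135)=(659*31+135)%997=624 -> [624]
  root = 624 != target 350
Candidate C: set leaf[3] = 18 -> leaves = [66, 13, 83, 18, 5]
  L0: [66, 13, 83, 18, 5]
  L1: h(66,13)=(66*31+13)%997=65 h(83,18)=(83*31+18)%997=597 h(5,5)=(5*31+5)%997=160 -> [65, 597, 160]
  L2: h(65,597)=(65*31+597)%997=618 h(160,160)=(160*31+160)%997=135 -> [618, 135]
  L3: h(618,135)=(618*31+135)%997=350 -> [350]
  root = 350 == target 350  ** MATCH **
Candidate D: set leaf[2] = 53 -> leaves = [66, 13, 53, 2, 5]
  L0: [66, 13, 53, 2, 5]
  L1: h(66,13)=(66*31+13)%997=65 h(53,2)=(53*31+2)%997=648 h(5,5)=(5*31+5)%997=160 -> [65, 648, 160]
  L2: h(65,648)=(65*31+648)%997=669 h(160,160)=(160*31+160)%997=135 -> [669, 135]
  L3: h(669,135)=(669*31+135)%997=934 -> [934]
  root = 934 != target 350
Candidate C produces the target root.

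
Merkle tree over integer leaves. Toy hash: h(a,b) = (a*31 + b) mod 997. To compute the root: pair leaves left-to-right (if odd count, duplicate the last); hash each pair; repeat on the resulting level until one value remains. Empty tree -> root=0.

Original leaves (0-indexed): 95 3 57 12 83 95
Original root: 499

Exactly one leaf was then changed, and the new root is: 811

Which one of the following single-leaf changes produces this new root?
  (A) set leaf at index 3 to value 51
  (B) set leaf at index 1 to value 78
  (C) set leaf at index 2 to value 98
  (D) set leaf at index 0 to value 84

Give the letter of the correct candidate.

Answer: D

Derivation:
Original leaves: [95, 3, 57, 12, 83, 95]
Target new root: 811
Try each candidate change and compute the resulting root:
Candidate A: set leaf[3] = 51 -> leaves = [95, 3, 57, 51, 83, 95]
  L0: [95, 3, 57, 51, 83, 95]
  L1: h(95,3)=(95*31+3)%997=954 h(57,51)=(57*31+51)%997=821 h(83,95)=(83*31+95)%997=674 -> [954, 821, 674]
  L2: h(954,821)=(954*31+821)%997=485 h(674,674)=(674*31+674)%997=631 -> [485, 631]
  L3: h(485,631)=(485*31+631)%997=711 -> [711]
  root = 711 != target 811
Candidate B: set leaf[1] = 78 -> leaves = [95, 78, 57, 12, 83, 95]
  L0: [95, 78, 57, 12, 83, 95]
  L1: h(95,78)=(95*31+78)%997=32 h(57,12)=(57*31+12)%997=782 h(83,95)=(83*31+95)%997=674 -> [32, 782, 674]
  L2: h(32,782)=(32*31+782)%997=777 h(674,674)=(674*31+674)%997=631 -> [777, 631]
  L3: h(777,631)=(777*31+631)%997=790 -> [790]
  root = 790 != target 811
Candidate C: set leaf[2] = 98 -> leaves = [95, 3, 98, 12, 83, 95]
  L0: [95, 3, 98, 12, 83, 95]
  L1: h(95,3)=(95*31+3)%997=954 h(98,12)=(98*31+12)%997=59 h(83,95)=(83*31+95)%997=674 -> [954, 59, 674]
  L2: h(954,59)=(954*31+59)%997=720 h(674,674)=(674*31+674)%997=631 -> [720, 631]
  L3: h(720,631)=(720*31+631)%997=20 -> [20]
  root = 20 != target 811
Candidate D: set leaf[0] = 84 -> leaves = [84, 3, 57, 12, 83, 95]
  L0: [84, 3, 57, 12, 83, 95]
  L1: h(84,3)=(84*31+3)%997=613 h(57,12)=(57*31+12)%997=782 h(83,95)=(83*31+95)%997=674 -> [613, 782, 674]
  L2: h(613,782)=(613*31+782)%997=842 h(674,674)=(674*31+674)%997=631 -> [842, 631]
  L3: h(842,631)=(842*31+631)%997=811 -> [811]
  root = 811 == target 811  ** MATCH **
Candidate D produces the target root.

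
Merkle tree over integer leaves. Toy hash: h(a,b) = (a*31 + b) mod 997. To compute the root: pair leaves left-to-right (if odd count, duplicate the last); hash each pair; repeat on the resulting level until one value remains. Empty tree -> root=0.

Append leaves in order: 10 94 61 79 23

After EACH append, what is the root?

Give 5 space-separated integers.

Answer: 10 404 518 536 288

Derivation:
After append 10 (leaves=[10]):
  L0: [10]
  root=10
After append 94 (leaves=[10, 94]):
  L0: [10, 94]
  L1: h(10,94)=(10*31+94)%997=404 -> [404]
  root=404
After append 61 (leaves=[10, 94, 61]):
  L0: [10, 94, 61]
  L1: h(10,94)=(10*31+94)%997=404 h(61,61)=(61*31+61)%997=955 -> [404, 955]
  L2: h(404,955)=(404*31+955)%997=518 -> [518]
  root=518
After append 79 (leaves=[10, 94, 61, 79]):
  L0: [10, 94, 61, 79]
  L1: h(10,94)=(10*31+94)%997=404 h(61,79)=(61*31+79)%997=973 -> [404, 973]
  L2: h(404,973)=(404*31+973)%997=536 -> [536]
  root=536
After append 23 (leaves=[10, 94, 61, 79, 23]):
  L0: [10, 94, 61, 79, 23]
  L1: h(10,94)=(10*31+94)%997=404 h(61,79)=(61*31+79)%997=973 h(23,23)=(23*31+23)%997=736 -> [404, 973, 736]
  L2: h(404,973)=(404*31+973)%997=536 h(736,736)=(736*31+736)%997=621 -> [536, 621]
  L3: h(536,621)=(536*31+621)%997=288 -> [288]
  root=288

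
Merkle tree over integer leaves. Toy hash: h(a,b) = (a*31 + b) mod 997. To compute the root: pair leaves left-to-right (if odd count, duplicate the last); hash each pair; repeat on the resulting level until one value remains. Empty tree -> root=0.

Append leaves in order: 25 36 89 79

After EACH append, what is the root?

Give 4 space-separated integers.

After append 25 (leaves=[25]):
  L0: [25]
  root=25
After append 36 (leaves=[25, 36]):
  L0: [25, 36]
  L1: h(25,36)=(25*31+36)%997=811 -> [811]
  root=811
After append 89 (leaves=[25, 36, 89]):
  L0: [25, 36, 89]
  L1: h(25,36)=(25*31+36)%997=811 h(89,89)=(89*31+89)%997=854 -> [811, 854]
  L2: h(811,854)=(811*31+854)%997=73 -> [73]
  root=73
After append 79 (leaves=[25, 36, 89, 79]):
  L0: [25, 36, 89, 79]
  L1: h(25,36)=(25*31+36)%997=811 h(89,79)=(89*31+79)%997=844 -> [811, 844]
  L2: h(811,844)=(811*31+844)%997=63 -> [63]
  root=63

Answer: 25 811 73 63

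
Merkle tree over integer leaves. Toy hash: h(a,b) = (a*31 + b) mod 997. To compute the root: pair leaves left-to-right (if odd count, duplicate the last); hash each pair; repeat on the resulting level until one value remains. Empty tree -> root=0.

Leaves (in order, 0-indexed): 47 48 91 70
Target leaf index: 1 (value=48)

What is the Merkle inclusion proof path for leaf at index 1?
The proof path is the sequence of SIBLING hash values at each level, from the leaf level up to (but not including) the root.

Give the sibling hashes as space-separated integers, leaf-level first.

Answer: 47 897

Derivation:
L0 (leaves): [47, 48, 91, 70], target index=1
L1: h(47,48)=(47*31+48)%997=508 [pair 0] h(91,70)=(91*31+70)%997=897 [pair 1] -> [508, 897]
  Sibling for proof at L0: 47
L2: h(508,897)=(508*31+897)%997=693 [pair 0] -> [693]
  Sibling for proof at L1: 897
Root: 693
Proof path (sibling hashes from leaf to root): [47, 897]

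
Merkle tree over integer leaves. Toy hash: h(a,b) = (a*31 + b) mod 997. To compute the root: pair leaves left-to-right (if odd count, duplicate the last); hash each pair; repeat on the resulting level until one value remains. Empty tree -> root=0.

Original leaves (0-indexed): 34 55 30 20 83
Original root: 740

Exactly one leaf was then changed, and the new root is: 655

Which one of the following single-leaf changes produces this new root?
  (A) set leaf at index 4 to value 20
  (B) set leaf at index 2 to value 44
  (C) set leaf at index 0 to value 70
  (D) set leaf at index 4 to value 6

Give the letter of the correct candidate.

Answer: D

Derivation:
Original leaves: [34, 55, 30, 20, 83]
Target new root: 655
Try each candidate change and compute the resulting root:
Candidate A: set leaf[4] = 20 -> leaves = [34, 55, 30, 20, 20]
  L0: [34, 55, 30, 20, 20]
  L1: h(34,55)=(34*31+55)%997=112 h(30,20)=(30*31+20)%997=950 h(20,20)=(20*31+20)%997=640 -> [112, 950, 640]
  L2: h(112,950)=(112*31+950)%997=434 h(640,640)=(640*31+640)%997=540 -> [434, 540]
  L3: h(434,540)=(434*31+540)%997=36 -> [36]
  root = 36 != target 655
Candidate B: set leaf[2] = 44 -> leaves = [34, 55, 44, 20, 83]
  L0: [34, 55, 44, 20, 83]
  L1: h(34,55)=(34*31+55)%997=112 h(44,20)=(44*31+20)%997=387 h(83,83)=(83*31+83)%997=662 -> [112, 387, 662]
  L2: h(112,387)=(112*31+387)%997=868 h(662,662)=(662*31+662)%997=247 -> [868, 247]
  L3: h(868,247)=(868*31+247)%997=236 -> [236]
  root = 236 != target 655
Candidate C: set leaf[0] = 70 -> leaves = [70, 55, 30, 20, 83]
  L0: [70, 55, 30, 20, 83]
  L1: h(70,55)=(70*31+55)%997=231 h(30,20)=(30*31+20)%997=950 h(83,83)=(83*31+83)%997=662 -> [231, 950, 662]
  L2: h(231,950)=(231*31+950)%997=135 h(662,662)=(662*31+662)%997=247 -> [135, 247]
  L3: h(135,247)=(135*31+247)%997=444 -> [444]
  root = 444 != target 655
Candidate D: set leaf[4] = 6 -> leaves = [34, 55, 30, 20, 6]
  L0: [34, 55, 30, 20, 6]
  L1: h(34,55)=(34*31+55)%997=112 h(30,20)=(30*31+20)%997=950 h(6,6)=(6*31+6)%997=192 -> [112, 950, 192]
  L2: h(112,950)=(112*31+950)%997=434 h(192,192)=(192*31+192)%997=162 -> [434, 162]
  L3: h(434,162)=(434*31+162)%997=655 -> [655]
  root = 655 == target 655  ** MATCH **
Candidate D produces the target root.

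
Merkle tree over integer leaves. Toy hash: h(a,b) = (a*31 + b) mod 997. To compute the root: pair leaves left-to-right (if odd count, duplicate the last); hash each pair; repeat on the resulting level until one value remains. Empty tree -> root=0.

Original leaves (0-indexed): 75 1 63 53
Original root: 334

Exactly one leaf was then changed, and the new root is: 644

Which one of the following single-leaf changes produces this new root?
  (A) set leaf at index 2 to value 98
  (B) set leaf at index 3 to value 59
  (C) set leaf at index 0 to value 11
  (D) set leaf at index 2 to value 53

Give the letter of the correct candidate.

Original leaves: [75, 1, 63, 53]
Target new root: 644
Try each candidate change and compute the resulting root:
Candidate A: set leaf[2] = 98 -> leaves = [75, 1, 98, 53]
  L0: [75, 1, 98, 53]
  L1: h(75,1)=(75*31+1)%997=332 h(98,53)=(98*31+53)%997=100 -> [332, 100]
  L2: h(332,100)=(332*31+100)%997=422 -> [422]
  root = 422 != target 644
Candidate B: set leaf[3] = 59 -> leaves = [75, 1, 63, 59]
  L0: [75, 1, 63, 59]
  L1: h(75,1)=(75*31+1)%997=332 h(63,59)=(63*31+59)%997=18 -> [332, 18]
  L2: h(332,18)=(332*31+18)%997=340 -> [340]
  root = 340 != target 644
Candidate C: set leaf[0] = 11 -> leaves = [11, 1, 63, 53]
  L0: [11, 1, 63, 53]
  L1: h(11,1)=(11*31+1)%997=342 h(63,53)=(63*31+53)%997=12 -> [342, 12]
  L2: h(342,12)=(342*31+12)%997=644 -> [644]
  root = 644 == target 644  ** MATCH **
Candidate D: set leaf[2] = 53 -> leaves = [75, 1, 53, 53]
  L0: [75, 1, 53, 53]
  L1: h(75,1)=(75*31+1)%997=332 h(53,53)=(53*31+53)%997=699 -> [332, 699]
  L2: h(332,699)=(332*31+699)%997=24 -> [24]
  root = 24 != target 644
Candidate C produces the target root.

Answer: C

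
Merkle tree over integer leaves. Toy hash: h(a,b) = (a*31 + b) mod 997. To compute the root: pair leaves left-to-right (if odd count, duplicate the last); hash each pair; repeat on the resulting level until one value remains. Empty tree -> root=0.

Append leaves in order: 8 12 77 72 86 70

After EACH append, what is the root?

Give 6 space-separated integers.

After append 8 (leaves=[8]):
  L0: [8]
  root=8
After append 12 (leaves=[8, 12]):
  L0: [8, 12]
  L1: h(8,12)=(8*31+12)%997=260 -> [260]
  root=260
After append 77 (leaves=[8, 12, 77]):
  L0: [8, 12, 77]
  L1: h(8,12)=(8*31+12)%997=260 h(77,77)=(77*31+77)%997=470 -> [260, 470]
  L2: h(260,470)=(260*31+470)%997=554 -> [554]
  root=554
After append 72 (leaves=[8, 12, 77, 72]):
  L0: [8, 12, 77, 72]
  L1: h(8,12)=(8*31+12)%997=260 h(77,72)=(77*31+72)%997=465 -> [260, 465]
  L2: h(260,465)=(260*31+465)%997=549 -> [549]
  root=549
After append 86 (leaves=[8, 12, 77, 72, 86]):
  L0: [8, 12, 77, 72, 86]
  L1: h(8,12)=(8*31+12)%997=260 h(77,72)=(77*31+72)%997=465 h(86,86)=(86*31+86)%997=758 -> [260, 465, 758]
  L2: h(260,465)=(260*31+465)%997=549 h(758,758)=(758*31+758)%997=328 -> [549, 328]
  L3: h(549,328)=(549*31+328)%997=398 -> [398]
  root=398
After append 70 (leaves=[8, 12, 77, 72, 86, 70]):
  L0: [8, 12, 77, 72, 86, 70]
  L1: h(8,12)=(8*31+12)%997=260 h(77,72)=(77*31+72)%997=465 h(86,70)=(86*31+70)%997=742 -> [260, 465, 742]
  L2: h(260,465)=(260*31+465)%997=549 h(742,742)=(742*31+742)%997=813 -> [549, 813]
  L3: h(549,813)=(549*31+813)%997=883 -> [883]
  root=883

Answer: 8 260 554 549 398 883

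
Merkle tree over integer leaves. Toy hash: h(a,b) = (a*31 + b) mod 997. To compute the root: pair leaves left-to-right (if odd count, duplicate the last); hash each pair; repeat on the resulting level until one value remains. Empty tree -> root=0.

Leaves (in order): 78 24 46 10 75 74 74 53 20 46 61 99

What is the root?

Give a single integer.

Answer: 558

Derivation:
L0: [78, 24, 46, 10, 75, 74, 74, 53, 20, 46, 61, 99]
L1: h(78,24)=(78*31+24)%997=448 h(46,10)=(46*31+10)%997=439 h(75,74)=(75*31+74)%997=405 h(74,53)=(74*31+53)%997=353 h(20,46)=(20*31+46)%997=666 h(61,99)=(61*31+99)%997=993 -> [448, 439, 405, 353, 666, 993]
L2: h(448,439)=(448*31+439)%997=369 h(405,353)=(405*31+353)%997=944 h(666,993)=(666*31+993)%997=702 -> [369, 944, 702]
L3: h(369,944)=(369*31+944)%997=419 h(702,702)=(702*31+702)%997=530 -> [419, 530]
L4: h(419,530)=(419*31+530)%997=558 -> [558]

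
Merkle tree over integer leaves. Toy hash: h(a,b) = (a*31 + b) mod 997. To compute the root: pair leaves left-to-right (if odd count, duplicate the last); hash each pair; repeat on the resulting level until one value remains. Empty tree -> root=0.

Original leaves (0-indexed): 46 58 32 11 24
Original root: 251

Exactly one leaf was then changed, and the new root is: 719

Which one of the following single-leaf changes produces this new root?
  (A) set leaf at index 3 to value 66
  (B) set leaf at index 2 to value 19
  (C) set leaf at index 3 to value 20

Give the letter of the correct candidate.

Original leaves: [46, 58, 32, 11, 24]
Target new root: 719
Try each candidate change and compute the resulting root:
Candidate A: set leaf[3] = 66 -> leaves = [46, 58, 32, 66, 24]
  L0: [46, 58, 32, 66, 24]
  L1: h(46,58)=(46*31+58)%997=487 h(32,66)=(32*31+66)%997=61 h(24,24)=(24*31+24)%997=768 -> [487, 61, 768]
  L2: h(487,61)=(487*31+61)%997=203 h(768,768)=(768*31+768)%997=648 -> [203, 648]
  L3: h(203,648)=(203*31+648)%997=959 -> [959]
  root = 959 != target 719
Candidate B: set leaf[2] = 19 -> leaves = [46, 58, 19, 11, 24]
  L0: [46, 58, 19, 11, 24]
  L1: h(46,58)=(46*31+58)%997=487 h(19,11)=(19*31+11)%997=600 h(24,24)=(24*31+24)%997=768 -> [487, 600, 768]
  L2: h(487,600)=(487*31+600)%997=742 h(768,768)=(768*31+768)%997=648 -> [742, 648]
  L3: h(742,648)=(742*31+648)%997=719 -> [719]
  root = 719 == target 719  ** MATCH **
Candidate C: set leaf[3] = 20 -> leaves = [46, 58, 32, 20, 24]
  L0: [46, 58, 32, 20, 24]
  L1: h(46,58)=(46*31+58)%997=487 h(32,20)=(32*31+20)%997=15 h(24,24)=(24*31+24)%997=768 -> [487, 15, 768]
  L2: h(487,15)=(487*31+15)%997=157 h(768,768)=(768*31+768)%997=648 -> [157, 648]
  L3: h(157,648)=(157*31+648)%997=530 -> [530]
  root = 530 != target 719
Candidate B produces the target root.

Answer: B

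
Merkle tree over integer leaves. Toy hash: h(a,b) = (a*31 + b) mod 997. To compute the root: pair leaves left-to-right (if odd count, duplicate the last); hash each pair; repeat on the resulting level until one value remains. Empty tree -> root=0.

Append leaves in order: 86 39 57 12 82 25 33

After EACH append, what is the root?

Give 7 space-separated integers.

After append 86 (leaves=[86]):
  L0: [86]
  root=86
After append 39 (leaves=[86, 39]):
  L0: [86, 39]
  L1: h(86,39)=(86*31+39)%997=711 -> [711]
  root=711
After append 57 (leaves=[86, 39, 57]):
  L0: [86, 39, 57]
  L1: h(86,39)=(86*31+39)%997=711 h(57,57)=(57*31+57)%997=827 -> [711, 827]
  L2: h(711,827)=(711*31+827)%997=934 -> [934]
  root=934
After append 12 (leaves=[86, 39, 57, 12]):
  L0: [86, 39, 57, 12]
  L1: h(86,39)=(86*31+39)%997=711 h(57,12)=(57*31+12)%997=782 -> [711, 782]
  L2: h(711,782)=(711*31+782)%997=889 -> [889]
  root=889
After append 82 (leaves=[86, 39, 57, 12, 82]):
  L0: [86, 39, 57, 12, 82]
  L1: h(86,39)=(86*31+39)%997=711 h(57,12)=(57*31+12)%997=782 h(82,82)=(82*31+82)%997=630 -> [711, 782, 630]
  L2: h(711,782)=(711*31+782)%997=889 h(630,630)=(630*31+630)%997=220 -> [889, 220]
  L3: h(889,220)=(889*31+220)%997=860 -> [860]
  root=860
After append 25 (leaves=[86, 39, 57, 12, 82, 25]):
  L0: [86, 39, 57, 12, 82, 25]
  L1: h(86,39)=(86*31+39)%997=711 h(57,12)=(57*31+12)%997=782 h(82,25)=(82*31+25)%997=573 -> [711, 782, 573]
  L2: h(711,782)=(711*31+782)%997=889 h(573,573)=(573*31+573)%997=390 -> [889, 390]
  L3: h(889,390)=(889*31+390)%997=33 -> [33]
  root=33
After append 33 (leaves=[86, 39, 57, 12, 82, 25, 33]):
  L0: [86, 39, 57, 12, 82, 25, 33]
  L1: h(86,39)=(86*31+39)%997=711 h(57,12)=(57*31+12)%997=782 h(82,25)=(82*31+25)%997=573 h(33,33)=(33*31+33)%997=59 -> [711, 782, 573, 59]
  L2: h(711,782)=(711*31+782)%997=889 h(573,59)=(573*31+59)%997=873 -> [889, 873]
  L3: h(889,873)=(889*31+873)%997=516 -> [516]
  root=516

Answer: 86 711 934 889 860 33 516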